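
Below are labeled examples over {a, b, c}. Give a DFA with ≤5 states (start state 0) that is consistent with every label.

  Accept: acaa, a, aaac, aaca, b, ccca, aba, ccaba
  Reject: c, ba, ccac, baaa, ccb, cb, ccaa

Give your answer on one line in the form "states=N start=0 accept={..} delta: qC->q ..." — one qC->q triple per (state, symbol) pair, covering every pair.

states=4 start=0 accept={1,3} delta: 0a->1 0b->1 0c->2 1a->0 1b->0 1c->1 2a->3 2b->0 2c->2 3a->0 3b->0 3c->0

Grow the machine one transition at a time. Run the examples from 0; the earliest place one falls off (shortest prefix, ties alphabetical) gets sent to the lowest-numbered state that keeps every Accept/Reject pair distinguishable — a pair clashes when both reach the same state with identical unread suffix — and to a fresh state only if none does.
a: 0a undefined. 0a->0: no, aaac/c meet in 0 with "c" left. Open state 1: 0a->1.
b: 0b undefined. 0b->0: no, a/ba meet in 1. 0b->1: ok.
c: 0c undefined. 0c->0: no, a/ccb meet in 1. 0c->1: no, acaa/ccaa meet in 1 with "caa" left. Open state 2: 0c->2.
aa: 1a undefined. 1a->0: ok.
ab: 1b undefined. 1b->0: ok.
ac: 1c undefined. 1c->0: no, acaa/ba meet in 0. 1c->1: ok.
cb: 2b undefined. 2b->0: ok.
cc: 2c undefined. 2c->0: no, acaa/ccac meet in 1. 2c->1: no, acaa/ccaa meet in 1. 2c->2: ok.
cca: 2a undefined. 2a->0: no, acaa/ccaa meet in 1. 2a->1: no, acaa/ccac meet in 1. 2a->2: no, aaca/c meet in 2. Open state 3: 2a->3.
ccaa: 3a undefined. 3a->0: ok.
ccab: 3b undefined. 3b->0: ok.
ccac: 3c undefined. 3c->0: ok.
All examples now run through 4 states with every (state, symbol) defined. Accept strings end in {1,3}, Reject strings end in {0,2}; accept={1,3}.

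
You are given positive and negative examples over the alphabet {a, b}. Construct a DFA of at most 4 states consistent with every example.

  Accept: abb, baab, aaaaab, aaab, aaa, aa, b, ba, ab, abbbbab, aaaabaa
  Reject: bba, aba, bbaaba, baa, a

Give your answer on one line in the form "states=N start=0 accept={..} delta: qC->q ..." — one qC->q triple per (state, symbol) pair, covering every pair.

states=3 start=0 accept={0,2} delta: 0a->1 0b->2 1a->2 1b->0 2a->0 2b->0

Grow the machine one transition at a time. Run the examples from 0; the earliest place one falls off (shortest prefix, ties alphabetical) gets sent to the lowest-numbered state that keeps every Accept/Reject pair distinguishable — a pair clashes when both reach the same state with identical unread suffix — and to a fresh state only if none does.
a: 0a undefined. 0a->0: no, aaa/a meet in 0. Open state 1: 0a->1.
b: 0b undefined. 0b->0: no, aa/baa meet in 1 with "a" left. 0b->1: no, aaa/baa meet in 1 with "aa" left. Open state 2: 0b->2.
aa: 1a undefined. 1a->0: no, aaa/a meet in 1. 1a->1: no, aaa/a meet in 1. 1a->2: ok.
ab: 1b undefined. 1b->0: ok.
ba: 2a undefined. 2a->0: ok.
bb: 2b undefined. 2b->0: ok.
All examples now run through 3 states with every (state, symbol) defined. Accept strings end in {0,2}, Reject strings end in {1}; accept={0,2}.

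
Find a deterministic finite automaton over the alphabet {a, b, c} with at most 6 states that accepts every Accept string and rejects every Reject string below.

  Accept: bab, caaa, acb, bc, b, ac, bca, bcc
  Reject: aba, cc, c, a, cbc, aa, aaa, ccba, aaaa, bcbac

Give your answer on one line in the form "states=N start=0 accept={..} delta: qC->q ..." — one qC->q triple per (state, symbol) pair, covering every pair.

states=5 start=0 accept={2,4} delta: 0a->1 0b->2 0c->3 1a->0 1b->0 1c->2 2a->0 2b->2 2c->4 3a->4 3b->0 3c->0 4a->4 4b->1 4c->2

Grow the machine one transition at a time. Run the examples from 0; the earliest place one falls off (shortest prefix, ties alphabetical) gets sent to the lowest-numbered state that keeps every Accept/Reject pair distinguishable — a pair clashes when both reach the same state with identical unread suffix — and to a fresh state only if none does.
a: 0a undefined. 0a->0: no, ac/c meet in 0 with "c" left. Open state 1: 0a->1.
b: 0b undefined. 0b->0: no, bc/c meet in 0 with "c" left. 0b->1: no, b/a meet in 1. Open state 2: 0b->2.
c: 0c undefined. 0c->0: no, caaa/aaa meet in 1 with "aa" left. 0c->1: no, caaa/aaaa meet in 1 with "aaa" left. 0c->2: no, bc/cc meet in 2 with "c" left. Open state 3: 0c->3.
aa: 1a undefined. 1a->0: ok.
ab: 1b undefined. 1b->0: ok.
ac: 1c undefined. 1c->0: no, ac/aa meet in 0. 1c->1: no, acb/aa meet in 0. 1c->2: ok.
ba: 2a undefined. 2a->0: ok.
bc: 2c undefined. 2c->0: no, bc/aa meet in 0. 2c->1: no, bab/bcbac meet in 2. 2c->2: no, bca/aa meet in 0. 2c->3: no, bc/c meet in 3. Open state 4: 2c->4.
ca: 3a undefined. 3a->0: no, caaa/aa meet in 0. 3a->1: no, caaa/aba meet in 1. 3a->2: no, caaa/aba meet in 1. 3a->3: no, caaa/c meet in 3. 3a->4: ok.
cb: 3b undefined. 3b->0: ok.
cc: 3c undefined. 3c->0: ok.
acb: 2b undefined. 2b->0: no, acb/cc meet in 0. 2b->1: no, acb/aba meet in 1. 2b->2: ok.
bca: 4a undefined. 4a->0: no, caaa/aba meet in 1. 4a->1: no, caaa/cc meet in 0. 4a->2: no, caaa/cc meet in 0. 4a->3: no, bca/c meet in 3. 4a->4: ok.
bcb: 4b undefined. 4b->0: no, bab/bcbac meet in 2. 4b->1: ok.
bcc: 4c undefined. 4c->0: no, bcc/cc meet in 0. 4c->1: no, bcc/aba meet in 1. 4c->2: ok.
All examples now run through 5 states with every (state, symbol) defined. Accept strings end in {2,4}, Reject strings end in {0,1,3}; accept={2,4}.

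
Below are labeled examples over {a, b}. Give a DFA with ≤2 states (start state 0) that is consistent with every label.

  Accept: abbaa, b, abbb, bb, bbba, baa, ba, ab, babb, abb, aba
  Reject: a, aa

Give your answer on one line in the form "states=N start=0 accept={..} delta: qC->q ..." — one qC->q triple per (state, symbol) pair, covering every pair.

states=2 start=0 accept={1} delta: 0a->0 0b->1 1a->1 1b->1

State merging on the prefix tree: take the shortest (then alphabetical) example prefix whose next move is undefined and point that move at state 0, else 1, else 2, ...; a target is out if some Accept/Reject pair would then sit in one state with the same input left (inseparable). If every existing state is out, open a new one.
a: 0a undefined. 0a->0: ok.
b: 0b undefined. 0b->0: no, abbaa/a meet in 0. Open state 1: 0b->1.
ba: 1a undefined. 1a->0: no, baa/a meet in 0. 1a->1: ok.
bb: 1b undefined. 1b->0: no, abbaa/a meet in 0. 1b->1: ok.
All examples now run through 2 states with every (state, symbol) defined. Accept strings end in {1}, Reject strings end in {0}; accept={1}.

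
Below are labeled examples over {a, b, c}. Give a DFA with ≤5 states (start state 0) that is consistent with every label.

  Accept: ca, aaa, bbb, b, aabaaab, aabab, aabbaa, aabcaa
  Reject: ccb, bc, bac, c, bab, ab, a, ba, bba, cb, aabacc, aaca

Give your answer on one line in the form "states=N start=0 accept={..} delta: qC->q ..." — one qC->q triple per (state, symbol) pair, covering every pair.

Grow the machine one transition at a time. Run the examples from 0; the earliest place one falls off (shortest prefix, ties alphabetical) gets sent to the lowest-numbered state that keeps every Accept/Reject pair distinguishable — a pair clashes when both reach the same state with identical unread suffix — and to a fresh state only if none does.
a: 0a undefined. 0a->0: no, ca/aaca meet in 0 with "ca" left. Open state 1: 0a->1.
b: 0b undefined. 0b->0: ok.
c: 0c undefined. 0c->0: no, ca/a meet in 1. 0c->1: ok.
aa: 1a undefined. 1a->0: no, ca/aaca meet in 0. 1a->1: no, ca/bc meet in 1. Open state 2: 1a->2.
ab: 1b undefined. 1b->0: no, bbb/bab meet in 0. 1b->1: ok.
cc: 1c undefined. 1c->0: no, bbb/ccb meet in 0. 1c->1: ok.
aaa: 2a undefined. 2a->0: ok.
aab: 2b undefined. 2b->0: no, aabab/ccb meet in 1. 2b->1: no, aabaaab/ccb meet in 1. 2b->2: no, aabbaa/ccb meet in 1. Open state 3: 2b->3.
aac: 2c undefined. 2c->0: ok.
aaba: 3a undefined. 3a->0: ok.
aabb: 3b undefined. 3b->0: ok.
aabc: 3c undefined. 3c->0: ok.
All examples now run through 4 states with every (state, symbol) defined. Accept strings end in {0,2,3}, Reject strings end in {1}; accept={0,2,3}.

states=4 start=0 accept={0,2,3} delta: 0a->1 0b->0 0c->1 1a->2 1b->1 1c->1 2a->0 2b->3 2c->0 3a->0 3b->0 3c->0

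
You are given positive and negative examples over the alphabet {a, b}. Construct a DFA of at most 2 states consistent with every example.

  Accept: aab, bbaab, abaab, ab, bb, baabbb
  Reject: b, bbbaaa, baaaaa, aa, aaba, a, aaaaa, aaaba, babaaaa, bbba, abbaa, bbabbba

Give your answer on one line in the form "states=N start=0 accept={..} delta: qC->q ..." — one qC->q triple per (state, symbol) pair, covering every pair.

states=2 start=0 accept={0} delta: 0a->1 0b->1 1a->1 1b->0

Grow the machine one transition at a time. Run the examples from 0; the earliest place one falls off (shortest prefix, ties alphabetical) gets sent to the lowest-numbered state that keeps every Accept/Reject pair distinguishable — a pair clashes when both reach the same state with identical unread suffix — and to a fresh state only if none does.
a: 0a undefined. 0a->0: no, aab/b meet in 0 with "b" left. Open state 1: 0a->1.
b: 0b undefined. 0b->0: no, bb/b meet in 0. 0b->1: ok.
aa: 1a undefined. 1a->0: no, aab/b meet in 1. 1a->1: ok.
ab: 1b undefined. 1b->0: ok.
All examples now run through 2 states with every (state, symbol) defined. Accept strings end in {0}, Reject strings end in {1}; accept={0}.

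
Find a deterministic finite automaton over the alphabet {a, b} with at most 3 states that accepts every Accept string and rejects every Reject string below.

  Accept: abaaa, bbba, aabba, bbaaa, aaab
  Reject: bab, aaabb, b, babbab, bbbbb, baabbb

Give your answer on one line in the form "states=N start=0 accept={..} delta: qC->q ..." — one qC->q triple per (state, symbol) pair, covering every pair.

State merging on the prefix tree: take the shortest (then alphabetical) example prefix whose next move is undefined and point that move at state 0, else 1, else 2, ...; a target is out if some Accept/Reject pair would then sit in one state with the same input left (inseparable). If every existing state is out, open a new one.
a: 0a undefined. 0a->0: no, aaab/b meet in 0 with "b" left. Open state 1: 0a->1.
b: 0b undefined. 0b->0: ok.
aa: 1a undefined. 1a->0: no, aaab/bab meet in 1 with "b" left. 1a->1: no, aaab/bab meet in 1 with "b" left. Open state 2: 1a->2.
ab: 1b undefined. 1b->0: ok.
aaa: 2a undefined. 2a->0: no, abaaa/bab meet in 0. 2a->1: no, aaab/bab meet in 0. 2a->2: ok.
aab: 2b undefined. 2b->0: no, aaab/bab meet in 0. 2b->1: ok.
All examples now run through 3 states with every (state, symbol) defined. Accept strings end in {1,2}, Reject strings end in {0}; accept={1,2}.

states=3 start=0 accept={1,2} delta: 0a->1 0b->0 1a->2 1b->0 2a->2 2b->1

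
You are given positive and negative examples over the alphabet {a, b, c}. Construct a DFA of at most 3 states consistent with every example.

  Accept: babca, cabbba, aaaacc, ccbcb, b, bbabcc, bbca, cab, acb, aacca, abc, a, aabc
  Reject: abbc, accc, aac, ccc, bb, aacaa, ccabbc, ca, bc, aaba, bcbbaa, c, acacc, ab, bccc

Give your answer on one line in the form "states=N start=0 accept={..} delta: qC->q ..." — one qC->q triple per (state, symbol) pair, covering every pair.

states=3 start=0 accept={0,1} delta: 0a->1 0b->1 0c->2 1a->1 1b->2 1c->2 2a->2 2b->1 2c->0

Grow the machine one transition at a time. Run the examples from 0; the earliest place one falls off (shortest prefix, ties alphabetical) gets sent to the lowest-numbered state that keeps every Accept/Reject pair distinguishable — a pair clashes when both reach the same state with identical unread suffix — and to a fresh state only if none does.
a: 0a undefined. 0a->0: no, b/ab meet in 0 with "b" left. Open state 1: 0a->1.
b: 0b undefined. 0b->0: no, b/bb meet in 0. 0b->1: ok.
c: 0c undefined. 0c->0: no, b/ca meet in 1. 0c->1: no, b/c meet in 1. Open state 2: 0c->2.
aa: 1a undefined. 1a->0: no, aabc/bc meet in 1 with "c" left. 1a->1: ok.
ab: 1b undefined. 1b->0: no, babca/ca meet in 2 with "a" left. 1b->1: no, b/bb meet in 1. 1b->2: ok.
ac: 1c undefined. 1c->0: no, aaaacc/bb meet in 2. 1c->1: no, aaaacc/accc meet in 1. 1c->2: ok.
ca: 2a undefined. 2a->0: no, aaaacc/acacc meet in 2 with "c" left. 2a->1: no, aaaacc/acacc meet in 2 with "c" left. 2a->2: ok.
cc: 2c undefined. 2c->0: ok.
abb: 2b undefined. 2b->0: no, babca/bcbbaa meet in 1. 2b->1: ok.
All examples now run through 3 states with every (state, symbol) defined. Accept strings end in {0,1}, Reject strings end in {2}; accept={0,1}.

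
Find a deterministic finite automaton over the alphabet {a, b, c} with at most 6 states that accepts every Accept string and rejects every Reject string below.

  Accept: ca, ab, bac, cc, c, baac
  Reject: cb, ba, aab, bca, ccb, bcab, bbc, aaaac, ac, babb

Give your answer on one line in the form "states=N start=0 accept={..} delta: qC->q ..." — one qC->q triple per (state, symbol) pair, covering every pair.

State merging on the prefix tree: take the shortest (then alphabetical) example prefix whose next move is undefined and point that move at state 0, else 1, else 2, ...; a target is out if some Accept/Reject pair would then sit in one state with the same input left (inseparable). If every existing state is out, open a new one.
a: 0a undefined. 0a->0: no, ab/aab meet in 0 with "b" left. Open state 1: 0a->1.
b: 0b undefined. 0b->0: no, ca/bca meet in 0 with "ca" left. 0b->1: ok.
c: 0c undefined. 0c->0: no, ca/cb meet in 1. 0c->1: no, ca/ba meet in 1 with "a" left. Open state 2: 0c->2.
aa: 1a undefined. 1a->0: no, ab/babb meet in 1 with "b" left. 1a->1: no, ab/aab meet in 1 with "b" left. 1a->2: no, c/ba meet in 2. Open state 3: 1a->3.
ab: 1b undefined. 1b->0: no, c/bbc meet in 2. 1b->1: ok.
ac: 1c undefined. 1c->0: no, ab/bca meet in 1. 1c->1: no, ab/bbc meet in 1. 1c->2: no, ca/bca meet in 2 with "a" left. 1c->3: ok.
ca: 2a undefined. 2a->0: ok.
cb: 2b undefined. 2b->0: no, ca/cb meet in 0. 2b->1: no, ab/cb meet in 1. 2b->2: no, c/cb meet in 2. 2b->3: ok.
cc: 2c undefined. 2c->0: no, ab/ccb meet in 1. 2c->1: no, ab/ccb meet in 1. 2c->2: ok.
aaa: 3a undefined. 3a->0: no, ca/bca meet in 0. 3a->1: no, ab/bca meet in 1. 3a->2: no, cc/bca meet in 2. 3a->3: no, bac/aaaac meet in 3 with "c" left. Open state 4: 3a->4.
aab: 3b undefined. 3b->0: no, ca/aab meet in 0. 3b->1: no, ab/aab meet in 1. 3b->2: no, cc/aab meet in 2. 3b->3: ok.
bac: 3c undefined. 3c->0: ok.
aaaa: 4a undefined. 4a->0: no, cc/aaaac meet in 2. 4a->1: ok.
baac: 4c undefined. 4c->0: ok.
bcab: 4b undefined. 4b->0: no, ca/bcab meet in 0. 4b->1: no, ab/bcab meet in 1. 4b->2: no, cc/bcab meet in 2. 4b->3: ok.
All examples now run through 5 states with every (state, symbol) defined. Accept strings end in {0,1,2}, Reject strings end in {3,4}; accept={0,1,2}.

states=5 start=0 accept={0,1,2} delta: 0a->1 0b->1 0c->2 1a->3 1b->1 1c->3 2a->0 2b->3 2c->2 3a->4 3b->3 3c->0 4a->1 4b->3 4c->0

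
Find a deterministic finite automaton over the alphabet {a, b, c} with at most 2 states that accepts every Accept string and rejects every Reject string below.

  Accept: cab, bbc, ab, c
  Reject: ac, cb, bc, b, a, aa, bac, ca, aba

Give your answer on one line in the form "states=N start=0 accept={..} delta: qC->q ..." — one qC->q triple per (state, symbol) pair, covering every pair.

states=2 start=0 accept={0} delta: 0a->1 0b->1 0c->0 1a->1 1b->0 1c->1

State merging on the prefix tree: take the shortest (then alphabetical) example prefix whose next move is undefined and point that move at state 0, else 1, else 2, ...; a target is out if some Accept/Reject pair would then sit in one state with the same input left (inseparable). If every existing state is out, open a new one.
a: 0a undefined. 0a->0: no, ab/b meet in 0 with "b" left. Open state 1: 0a->1.
b: 0b undefined. 0b->0: no, bbc/bc meet in 0 with "c" left. 0b->1: ok.
c: 0c undefined. 0c->0: ok.
aa: 1a undefined. 1a->0: no, c/aa meet in 0. 1a->1: ok.
ab: 1b undefined. 1b->0: ok.
ac: 1c undefined. 1c->0: no, cab/ac meet in 0. 1c->1: ok.
All examples now run through 2 states with every (state, symbol) defined. Accept strings end in {0}, Reject strings end in {1}; accept={0}.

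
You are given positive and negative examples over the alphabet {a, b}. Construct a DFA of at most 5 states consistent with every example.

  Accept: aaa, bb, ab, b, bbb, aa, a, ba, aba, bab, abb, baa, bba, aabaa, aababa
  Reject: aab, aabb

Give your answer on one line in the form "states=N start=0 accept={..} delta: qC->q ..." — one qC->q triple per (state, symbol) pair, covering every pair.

Fold the examples into a partial DFA from state 0: repeatedly fix the first undefined (state, symbol) met by the shortest-then-alphabetical prefix, trying targets in increasing order and rejecting any under which an Accept and a Reject string meet in one state with the same remainder; add a state when all current targets are rejected. Accepting states are where Accept strings end.
a: 0a undefined. 0a->0: no, bb/aabb meet in 0 with "bb" left. Open state 1: 0a->1.
b: 0b undefined. 0b->0: ok.
aa: 1a undefined. 1a->0: no, bb/aab meet in 0. 1a->1: no, ab/aab meet in 1 with "b" left. Open state 2: 1a->2.
ab: 1b undefined. 1b->0: ok.
aaa: 2a undefined. 2a->0: ok.
aab: 2b undefined. 2b->0: no, aaa/aab meet in 0. 2b->1: no, aaa/aabb meet in 0. 2b->2: no, aa/aab meet in 2. Open state 3: 2b->3.
aaba: 3a undefined. 3a->0: ok.
aabb: 3b undefined. 3b->0: no, aaa/aabb meet in 0. 3b->1: no, a/aabb meet in 1. 3b->2: no, aa/aabb meet in 2. 3b->3: ok.
All examples now run through 4 states with every (state, symbol) defined. Accept strings end in {0,1,2}, Reject strings end in {3}; accept={0,1,2}.

states=4 start=0 accept={0,1,2} delta: 0a->1 0b->0 1a->2 1b->0 2a->0 2b->3 3a->0 3b->3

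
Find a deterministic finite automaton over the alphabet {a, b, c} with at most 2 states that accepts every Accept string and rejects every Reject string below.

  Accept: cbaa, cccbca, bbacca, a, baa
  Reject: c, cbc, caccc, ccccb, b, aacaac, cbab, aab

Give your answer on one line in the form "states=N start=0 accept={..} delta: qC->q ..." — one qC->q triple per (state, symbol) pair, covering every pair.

states=2 start=0 accept={0} delta: 0a->0 0b->1 0c->1 1a->0 1b->0 1c->0

Fold the examples into a partial DFA from state 0: repeatedly fix the first undefined (state, symbol) met by the shortest-then-alphabetical prefix, trying targets in increasing order and rejecting any under which an Accept and a Reject string meet in one state with the same remainder; add a state when all current targets are rejected. Accepting states are where Accept strings end.
a: 0a undefined. 0a->0: ok.
b: 0b undefined. 0b->0: no, a/b meet in 0. Open state 1: 0b->1.
c: 0c undefined. 0c->0: no, a/c meet in 0. 0c->1: ok.
ba: 1a undefined. 1a->0: ok.
bb: 1b undefined. 1b->0: ok.
cc: 1c undefined. 1c->0: ok.
All examples now run through 2 states with every (state, symbol) defined. Accept strings end in {0}, Reject strings end in {1}; accept={0}.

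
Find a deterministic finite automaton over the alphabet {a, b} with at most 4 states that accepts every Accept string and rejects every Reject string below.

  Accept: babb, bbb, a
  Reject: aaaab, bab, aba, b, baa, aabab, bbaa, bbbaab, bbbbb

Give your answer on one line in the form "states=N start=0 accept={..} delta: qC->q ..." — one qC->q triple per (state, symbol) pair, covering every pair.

states=3 start=0 accept={0} delta: 0a->0 0b->1 1a->1 1b->2 2a->1 2b->0

State merging on the prefix tree: take the shortest (then alphabetical) example prefix whose next move is undefined and point that move at state 0, else 1, else 2, ...; a target is out if some Accept/Reject pair would then sit in one state with the same input left (inseparable). If every existing state is out, open a new one.
a: 0a undefined. 0a->0: ok.
b: 0b undefined. 0b->0: no, babb/aaaab meet in 0. Open state 1: 0b->1.
ba: 1a undefined. 1a->0: no, a/aba meet in 0. 1a->1: ok.
bb: 1b undefined. 1b->0: no, babb/aaaab meet in 1. 1b->1: no, babb/aaaab meet in 1. Open state 2: 1b->2.
bba: 2a undefined. 2a->0: no, a/bbaa meet in 0. 2a->1: ok.
bbb: 2b undefined. 2b->0: ok.
All examples now run through 3 states with every (state, symbol) defined. Accept strings end in {0}, Reject strings end in {1,2}; accept={0}.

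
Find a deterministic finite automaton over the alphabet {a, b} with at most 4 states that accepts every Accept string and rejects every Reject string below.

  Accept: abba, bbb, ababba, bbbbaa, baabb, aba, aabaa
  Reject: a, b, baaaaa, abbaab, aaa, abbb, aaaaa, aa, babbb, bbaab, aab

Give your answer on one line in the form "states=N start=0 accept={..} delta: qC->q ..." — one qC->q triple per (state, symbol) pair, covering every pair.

Fold the examples into a partial DFA from state 0: repeatedly fix the first undefined (state, symbol) met by the shortest-then-alphabetical prefix, trying targets in increasing order and rejecting any under which an Accept and a Reject string meet in one state with the same remainder; add a state when all current targets are rejected. Accepting states are where Accept strings end.
a: 0a undefined. 0a->0: no, bbb/abbb meet in 0 with "bbb" left. Open state 1: 0a->1.
b: 0b undefined. 0b->0: no, bbb/b meet in 0. 0b->1: ok.
aa: 1a undefined. 1a->0: no, bbb/babbb meet in 1 with "bb" left. 1a->1: ok.
ab: 1b undefined. 1b->0: no, abba/a meet in 1. 1b->1: no, abba/a meet in 1. Open state 2: 1b->2.
aba: 2a undefined. 2a->0: no, aabaa/a meet in 1. 2a->1: no, aba/a meet in 1. 2a->2: no, bbb/bbaab meet in 2 with "b" left. Open state 3: 2a->3.
abb: 2b undefined. 2b->0: no, abba/a meet in 1. 2b->1: no, abba/a meet in 1. 2b->2: no, bbb/abbb meet in 2. 2b->3: ok.
abab: 3b undefined. 3b->0: no, ababba/a meet in 1. 3b->1: no, bbbbaa/a meet in 1. 3b->2: ok.
abba: 3a undefined. 3a->0: ok.
All examples now run through 4 states with every (state, symbol) defined. Accept strings end in {0,3}, Reject strings end in {1,2}; accept={0,3}.

states=4 start=0 accept={0,3} delta: 0a->1 0b->1 1a->1 1b->2 2a->3 2b->3 3a->0 3b->2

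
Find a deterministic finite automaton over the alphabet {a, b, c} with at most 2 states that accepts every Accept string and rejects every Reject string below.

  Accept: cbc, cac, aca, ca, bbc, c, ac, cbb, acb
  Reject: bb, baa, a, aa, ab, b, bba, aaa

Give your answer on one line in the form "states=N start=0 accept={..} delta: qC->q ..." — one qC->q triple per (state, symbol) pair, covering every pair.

states=2 start=0 accept={1} delta: 0a->0 0b->0 0c->1 1a->1 1b->1 1c->1

Fold the examples into a partial DFA from state 0: repeatedly fix the first undefined (state, symbol) met by the shortest-then-alphabetical prefix, trying targets in increasing order and rejecting any under which an Accept and a Reject string meet in one state with the same remainder; add a state when all current targets are rejected. Accepting states are where Accept strings end.
a: 0a undefined. 0a->0: ok.
b: 0b undefined. 0b->0: ok.
c: 0c undefined. 0c->0: no, cbc/bb meet in 0. Open state 1: 0c->1.
ca: 1a undefined. 1a->0: no, aca/bb meet in 0. 1a->1: ok.
cb: 1b undefined. 1b->0: no, cbb/bb meet in 0. 1b->1: ok.
cac: 1c undefined. 1c->0: no, cbc/bb meet in 0. 1c->1: ok.
All examples now run through 2 states with every (state, symbol) defined. Accept strings end in {1}, Reject strings end in {0}; accept={1}.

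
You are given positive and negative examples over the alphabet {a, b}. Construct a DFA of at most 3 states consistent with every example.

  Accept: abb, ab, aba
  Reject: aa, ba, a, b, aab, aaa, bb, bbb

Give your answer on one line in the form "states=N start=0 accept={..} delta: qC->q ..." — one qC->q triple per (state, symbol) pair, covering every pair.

states=3 start=0 accept={2} delta: 0a->1 0b->0 1a->0 1b->2 2a->2 2b->2

State merging on the prefix tree: take the shortest (then alphabetical) example prefix whose next move is undefined and point that move at state 0, else 1, else 2, ...; a target is out if some Accept/Reject pair would then sit in one state with the same input left (inseparable). If every existing state is out, open a new one.
a: 0a undefined. 0a->0: no, abb/bb meet in 0 with "bb" left. Open state 1: 0a->1.
b: 0b undefined. 0b->0: ok.
aa: 1a undefined. 1a->0: ok.
ab: 1b undefined. 1b->0: no, abb/aa meet in 0. 1b->1: no, abb/ba meet in 1. Open state 2: 1b->2.
aba: 2a undefined. 2a->0: no, aba/aa meet in 0. 2a->1: no, aba/ba meet in 1. 2a->2: ok.
abb: 2b undefined. 2b->0: no, abb/aa meet in 0. 2b->1: no, abb/ba meet in 1. 2b->2: ok.
All examples now run through 3 states with every (state, symbol) defined. Accept strings end in {2}, Reject strings end in {0,1}; accept={2}.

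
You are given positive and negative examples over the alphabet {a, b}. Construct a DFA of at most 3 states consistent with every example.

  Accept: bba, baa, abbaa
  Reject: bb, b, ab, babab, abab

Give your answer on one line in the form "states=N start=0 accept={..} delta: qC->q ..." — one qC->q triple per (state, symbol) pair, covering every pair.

states=2 start=0 accept={0} delta: 0a->0 0b->1 1a->0 1b->1

Grow the machine one transition at a time. Run the examples from 0; the earliest place one falls off (shortest prefix, ties alphabetical) gets sent to the lowest-numbered state that keeps every Accept/Reject pair distinguishable — a pair clashes when both reach the same state with identical unread suffix — and to a fresh state only if none does.
a: 0a undefined. 0a->0: ok.
b: 0b undefined. 0b->0: no, bba/bb meet in 0. Open state 1: 0b->1.
ba: 1a undefined. 1a->0: ok.
bb: 1b undefined. 1b->0: no, bba/bb meet in 0. 1b->1: ok.
All examples now run through 2 states with every (state, symbol) defined. Accept strings end in {0}, Reject strings end in {1}; accept={0}.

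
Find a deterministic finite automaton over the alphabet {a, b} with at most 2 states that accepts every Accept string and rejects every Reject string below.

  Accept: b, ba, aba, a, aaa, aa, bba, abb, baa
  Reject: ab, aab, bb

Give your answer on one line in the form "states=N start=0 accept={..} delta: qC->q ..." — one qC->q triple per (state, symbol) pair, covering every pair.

states=2 start=0 accept={1} delta: 0a->1 0b->1 1a->1 1b->0

Grow the machine one transition at a time. Run the examples from 0; the earliest place one falls off (shortest prefix, ties alphabetical) gets sent to the lowest-numbered state that keeps every Accept/Reject pair distinguishable — a pair clashes when both reach the same state with identical unread suffix — and to a fresh state only if none does.
a: 0a undefined. 0a->0: no, b/ab meet in 0 with "b" left. Open state 1: 0a->1.
b: 0b undefined. 0b->0: no, b/bb meet in 0. 0b->1: ok.
aa: 1a undefined. 1a->0: no, b/aab meet in 1. 1a->1: ok.
ab: 1b undefined. 1b->0: ok.
All examples now run through 2 states with every (state, symbol) defined. Accept strings end in {1}, Reject strings end in {0}; accept={1}.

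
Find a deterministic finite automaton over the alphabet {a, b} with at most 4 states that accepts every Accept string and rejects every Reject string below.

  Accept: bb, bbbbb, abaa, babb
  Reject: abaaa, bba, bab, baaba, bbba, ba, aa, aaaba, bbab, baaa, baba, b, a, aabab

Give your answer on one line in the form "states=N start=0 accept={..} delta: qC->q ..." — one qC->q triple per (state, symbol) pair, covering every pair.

Fold the examples into a partial DFA from state 0: repeatedly fix the first undefined (state, symbol) met by the shortest-then-alphabetical prefix, trying targets in increasing order and rejecting any under which an Accept and a Reject string meet in one state with the same remainder; add a state when all current targets are rejected. Accepting states are where Accept strings end.
a: 0a undefined. 0a->0: ok.
b: 0b undefined. 0b->0: no, bb/abaaa meet in 0. Open state 1: 0b->1.
ba: 1a undefined. 1a->0: no, abaa/abaaa meet in 0. 1a->1: no, bb/bab meet in 1 with "b" left. Open state 2: 1a->2.
bb: 1b undefined. 1b->0: no, bb/bba meet in 0. 1b->1: no, bb/b meet in 1. 1b->2: no, bb/ba meet in 2. Open state 3: 1b->3.
baa: 2a undefined. 2a->0: no, abaa/abaaa meet in 0. 2a->1: no, abaa/b meet in 1. 2a->2: no, abaa/abaaa meet in 2. 2a->3: ok.
bab: 2b undefined. 2b->0: no, babb/b meet in 1. 2b->1: ok.
bba: 3a undefined. 3a->0: ok.
bbb: 3b undefined. 3b->0: ok.
All examples now run through 4 states with every (state, symbol) defined. Accept strings end in {3}, Reject strings end in {0,1,2}; accept={3}.

states=4 start=0 accept={3} delta: 0a->0 0b->1 1a->2 1b->3 2a->3 2b->1 3a->0 3b->0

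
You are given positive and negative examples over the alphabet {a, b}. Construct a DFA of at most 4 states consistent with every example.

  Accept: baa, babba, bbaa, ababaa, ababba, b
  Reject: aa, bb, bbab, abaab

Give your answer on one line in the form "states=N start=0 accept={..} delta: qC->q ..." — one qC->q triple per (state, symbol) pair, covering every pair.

State merging on the prefix tree: take the shortest (then alphabetical) example prefix whose next move is undefined and point that move at state 0, else 1, else 2, ...; a target is out if some Accept/Reject pair would then sit in one state with the same input left (inseparable). If every existing state is out, open a new one.
a: 0a undefined. 0a->0: ok.
b: 0b undefined. 0b->0: no, baa/aa meet in 0. Open state 1: 0b->1.
ba: 1a undefined. 1a->0: no, baa/aa meet in 0. 1a->1: ok.
bb: 1b undefined. 1b->0: no, baa/bbab meet in 1. 1b->1: no, baa/bb meet in 1. Open state 2: 1b->2.
bba: 2a undefined. 2a->0: no, baa/bbab meet in 1. 2a->1: ok.
babb: 2b undefined. 2b->0: no, babba/aa meet in 0. 2b->1: ok.
All examples now run through 3 states with every (state, symbol) defined. Accept strings end in {1}, Reject strings end in {0,2}; accept={1}.

states=3 start=0 accept={1} delta: 0a->0 0b->1 1a->1 1b->2 2a->1 2b->1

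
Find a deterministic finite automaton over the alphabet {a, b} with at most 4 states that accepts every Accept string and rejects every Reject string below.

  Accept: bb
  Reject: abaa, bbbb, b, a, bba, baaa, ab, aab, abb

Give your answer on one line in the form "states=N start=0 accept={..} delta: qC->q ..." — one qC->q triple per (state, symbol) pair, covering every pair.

states=4 start=0 accept={3} delta: 0a->1 0b->2 1a->0 1b->0 2a->0 2b->3 3a->0 3b->0

Grow the machine one transition at a time. Run the examples from 0; the earliest place one falls off (shortest prefix, ties alphabetical) gets sent to the lowest-numbered state that keeps every Accept/Reject pair distinguishable — a pair clashes when both reach the same state with identical unread suffix — and to a fresh state only if none does.
a: 0a undefined. 0a->0: no, bb/abb meet in 0 with "bb" left. Open state 1: 0a->1.
b: 0b undefined. 0b->0: no, bb/bbbb meet in 0. 0b->1: no, bb/ab meet in 1 with "b" left. Open state 2: 0b->2.
aa: 1a undefined. 1a->0: ok.
ab: 1b undefined. 1b->0: ok.
ba: 2a undefined. 2a->0: ok.
bb: 2b undefined. 2b->0: no, bb/abaa meet in 0. 2b->1: no, bb/a meet in 1. 2b->2: no, bb/bbbb meet in 2. Open state 3: 2b->3.
bba: 3a undefined. 3a->0: ok.
bbb: 3b undefined. 3b->0: ok.
All examples now run through 4 states with every (state, symbol) defined. Accept strings end in {3}, Reject strings end in {0,1,2}; accept={3}.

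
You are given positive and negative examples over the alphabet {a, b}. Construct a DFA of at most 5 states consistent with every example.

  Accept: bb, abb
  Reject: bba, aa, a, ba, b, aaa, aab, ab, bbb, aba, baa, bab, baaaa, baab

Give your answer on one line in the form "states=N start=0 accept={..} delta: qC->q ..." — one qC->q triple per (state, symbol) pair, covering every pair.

Fold the examples into a partial DFA from state 0: repeatedly fix the first undefined (state, symbol) met by the shortest-then-alphabetical prefix, trying targets in increasing order and rejecting any under which an Accept and a Reject string meet in one state with the same remainder; add a state when all current targets are rejected. Accepting states are where Accept strings end.
a: 0a undefined. 0a->0: ok.
b: 0b undefined. 0b->0: no, bb/bba meet in 0. Open state 1: 0b->1.
ba: 1a undefined. 1a->0: ok.
bb: 1b undefined. 1b->0: no, bb/bba meet in 0. 1b->1: no, bb/b meet in 1. Open state 2: 1b->2.
bba: 2a undefined. 2a->0: ok.
bbb: 2b undefined. 2b->0: ok.
All examples now run through 3 states with every (state, symbol) defined. Accept strings end in {2}, Reject strings end in {0,1}; accept={2}.

states=3 start=0 accept={2} delta: 0a->0 0b->1 1a->0 1b->2 2a->0 2b->0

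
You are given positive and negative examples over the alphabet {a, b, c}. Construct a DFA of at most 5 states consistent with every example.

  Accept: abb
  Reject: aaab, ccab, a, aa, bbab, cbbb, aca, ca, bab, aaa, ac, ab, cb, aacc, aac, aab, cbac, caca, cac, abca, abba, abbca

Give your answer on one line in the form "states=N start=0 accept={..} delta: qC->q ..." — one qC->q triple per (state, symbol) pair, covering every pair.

Grow the machine one transition at a time. Run the examples from 0; the earliest place one falls off (shortest prefix, ties alphabetical) gets sent to the lowest-numbered state that keeps every Accept/Reject pair distinguishable — a pair clashes when both reach the same state with identical unread suffix — and to a fresh state only if none does.
a: 0a undefined. 0a->0: ok.
b: 0b undefined. 0b->0: no, abb/aaab meet in 0. Open state 1: 0b->1.
c: 0c undefined. 0c->0: ok.
ba: 1a undefined. 1a->0: ok.
bb: 1b undefined. 1b->0: no, abb/a meet in 0. 1b->1: no, abb/aaab meet in 1. Open state 2: 1b->2.
abc: 1c undefined. 1c->0: ok.
bba: 2a undefined. 2a->0: ok.
abbc: 2c undefined. 2c->0: ok.
cbbb: 2b undefined. 2b->0: ok.
All examples now run through 3 states with every (state, symbol) defined. Accept strings end in {2}, Reject strings end in {0,1}; accept={2}.

states=3 start=0 accept={2} delta: 0a->0 0b->1 0c->0 1a->0 1b->2 1c->0 2a->0 2b->0 2c->0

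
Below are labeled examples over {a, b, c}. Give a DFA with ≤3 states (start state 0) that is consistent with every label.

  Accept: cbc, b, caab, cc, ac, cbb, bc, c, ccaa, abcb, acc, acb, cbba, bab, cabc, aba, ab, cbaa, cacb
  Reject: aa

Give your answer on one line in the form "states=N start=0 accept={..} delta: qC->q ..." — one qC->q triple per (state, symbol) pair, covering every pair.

Grow the machine one transition at a time. Run the examples from 0; the earliest place one falls off (shortest prefix, ties alphabetical) gets sent to the lowest-numbered state that keeps every Accept/Reject pair distinguishable — a pair clashes when both reach the same state with identical unread suffix — and to a fresh state only if none does.
a: 0a undefined. 0a->0: ok.
b: 0b undefined. 0b->0: no, b/aa meet in 0. Open state 1: 0b->1.
c: 0c undefined. 0c->0: no, cc/aa meet in 0. 0c->1: ok.
ba: 1a undefined. 1a->0: no, aba/aa meet in 0. 1a->1: ok.
bc: 1c undefined. 1c->0: no, cc/aa meet in 0. 1c->1: ok.
cb: 1b undefined. 1b->0: no, caab/aa meet in 0. 1b->1: ok.
All examples now run through 2 states with every (state, symbol) defined. Accept strings end in {1}, Reject strings end in {0}; accept={1}.

states=2 start=0 accept={1} delta: 0a->0 0b->1 0c->1 1a->1 1b->1 1c->1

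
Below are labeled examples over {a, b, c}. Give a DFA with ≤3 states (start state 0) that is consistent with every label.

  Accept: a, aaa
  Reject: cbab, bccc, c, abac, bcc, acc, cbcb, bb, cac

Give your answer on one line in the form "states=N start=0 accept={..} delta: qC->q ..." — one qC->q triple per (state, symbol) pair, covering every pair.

State merging on the prefix tree: take the shortest (then alphabetical) example prefix whose next move is undefined and point that move at state 0, else 1, else 2, ...; a target is out if some Accept/Reject pair would then sit in one state with the same input left (inseparable). If every existing state is out, open a new one.
a: 0a undefined. 0a->0: ok.
b: 0b undefined. 0b->0: no, a/bb meet in 0. Open state 1: 0b->1.
c: 0c undefined. 0c->0: no, a/c meet in 0. 0c->1: ok.
bb: 1b undefined. 1b->0: no, a/cbcb meet in 0. 1b->1: ok.
bc: 1c undefined. 1c->0: no, a/bccc meet in 0. 1c->1: ok.
ca: 1a undefined. 1a->0: ok.
All examples now run through 2 states with every (state, symbol) defined. Accept strings end in {0}, Reject strings end in {1}; accept={0}.

states=2 start=0 accept={0} delta: 0a->0 0b->1 0c->1 1a->0 1b->1 1c->1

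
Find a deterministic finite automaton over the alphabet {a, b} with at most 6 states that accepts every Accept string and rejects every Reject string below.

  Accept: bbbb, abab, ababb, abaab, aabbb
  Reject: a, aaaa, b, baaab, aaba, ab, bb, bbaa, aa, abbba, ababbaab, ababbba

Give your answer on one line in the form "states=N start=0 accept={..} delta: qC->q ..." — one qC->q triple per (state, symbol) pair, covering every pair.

states=4 start=0 accept={3} delta: 0a->0 0b->1 1a->2 1b->2 2a->3 2b->3 3a->0 3b->3

Grow the machine one transition at a time. Run the examples from 0; the earliest place one falls off (shortest prefix, ties alphabetical) gets sent to the lowest-numbered state that keeps every Accept/Reject pair distinguishable — a pair clashes when both reach the same state with identical unread suffix — and to a fresh state only if none does.
a: 0a undefined. 0a->0: ok.
b: 0b undefined. 0b->0: no, bbbb/a meet in 0. Open state 1: 0b->1.
ba: 1a undefined. 1a->0: no, abab/b meet in 1. 1a->1: no, abab/baaab meet in 1 with "b" left. Open state 2: 1a->2.
bb: 1b undefined. 1b->0: no, bbbb/a meet in 0. 1b->1: no, bbbb/b meet in 1. 1b->2: ok.
baa: 2a undefined. 2a->0: no, abaab/b meet in 1. 2a->1: no, abab/baaab meet in 2 with "b" left. 2a->2: no, abab/baaab meet in 2 with "b" left. Open state 3: 2a->3.
bbb: 2b undefined. 2b->0: no, bbbb/b meet in 1. 2b->1: no, bbbb/aaba meet in 2. 2b->2: no, bbbb/aaba meet in 2. 2b->3: ok.
baaa: 3a undefined. 3a->0: ok.
bbbb: 3b undefined. 3b->0: no, bbbb/a meet in 0. 3b->1: no, bbbb/b meet in 1. 3b->2: no, bbbb/aaba meet in 2. 3b->3: ok.
All examples now run through 4 states with every (state, symbol) defined. Accept strings end in {3}, Reject strings end in {0,1,2}; accept={3}.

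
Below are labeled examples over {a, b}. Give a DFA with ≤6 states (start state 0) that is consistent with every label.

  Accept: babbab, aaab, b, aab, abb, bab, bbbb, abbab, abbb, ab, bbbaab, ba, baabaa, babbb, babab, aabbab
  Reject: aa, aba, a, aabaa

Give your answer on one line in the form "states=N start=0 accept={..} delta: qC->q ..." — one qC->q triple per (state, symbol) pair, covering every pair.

Grow the machine one transition at a time. Run the examples from 0; the earliest place one falls off (shortest prefix, ties alphabetical) gets sent to the lowest-numbered state that keeps every Accept/Reject pair distinguishable — a pair clashes when both reach the same state with identical unread suffix — and to a fresh state only if none does.
a: 0a undefined. 0a->0: no, ba/aba meet in 0 with "ba" left. Open state 1: 0a->1.
b: 0b undefined. 0b->0: no, ba/a meet in 1. 0b->1: no, b/a meet in 1. Open state 2: 0b->2.
aa: 1a undefined. 1a->0: ok.
ab: 1b undefined. 1b->0: no, aaab/aa meet in 0. 1b->1: no, aaab/a meet in 1. 1b->2: no, ba/aba meet in 2 with "a" left. Open state 3: 1b->3.
ba: 2a undefined. 2a->0: no, ba/aa meet in 0. 2a->1: no, ba/a meet in 1. 2a->2: no, b/aabaa meet in 2. 2a->3: ok.
bb: 2b undefined. 2b->0: no, bbbb/aa meet in 0. 2b->1: ok.
aba: 3a undefined. 3a->0: no, baabaa/aa meet in 0. 3a->1: no, baabaa/aa meet in 0. 3a->2: no, b/aba meet in 2. 3a->3: no, aaab/aba meet in 3. Open state 4: 3a->4.
abb: 3b undefined. 3b->0: no, babbab/aa meet in 0. 3b->1: no, abb/a meet in 1. 3b->2: no, abbb/a meet in 1. 3b->3: ok.
baab: 4b undefined. 4b->0: no, babbab/aa meet in 0. 4b->1: no, babbab/a meet in 1. 4b->2: no, baabaa/aba meet in 4. 4b->3: ok.
bbbaa: 4a undefined. 4a->0: no, baabaa/aa meet in 0. 4a->1: no, baabaa/a meet in 1. 4a->2: no, bbbaab/a meet in 1. 4a->3: ok.
All examples now run through 5 states with every (state, symbol) defined. Accept strings end in {2,3}, Reject strings end in {0,1,4}; accept={2,3}.

states=5 start=0 accept={2,3} delta: 0a->1 0b->2 1a->0 1b->3 2a->3 2b->1 3a->4 3b->3 4a->3 4b->3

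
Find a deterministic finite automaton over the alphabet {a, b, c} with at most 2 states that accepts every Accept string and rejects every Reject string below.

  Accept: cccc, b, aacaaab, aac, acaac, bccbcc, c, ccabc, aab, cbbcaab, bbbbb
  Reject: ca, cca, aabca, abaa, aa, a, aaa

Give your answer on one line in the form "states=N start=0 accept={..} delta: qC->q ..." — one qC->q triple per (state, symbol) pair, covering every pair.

Fold the examples into a partial DFA from state 0: repeatedly fix the first undefined (state, symbol) met by the shortest-then-alphabetical prefix, trying targets in increasing order and rejecting any under which an Accept and a Reject string meet in one state with the same remainder; add a state when all current targets are rejected. Accepting states are where Accept strings end.
a: 0a undefined. 0a->0: ok.
b: 0b undefined. 0b->0: no, b/abaa meet in 0. Open state 1: 0b->1.
c: 0c undefined. 0c->0: no, cccc/ca meet in 0. 0c->1: ok.
bb: 1b undefined. 1b->0: ok.
bc: 1c undefined. 1c->0: no, cccc/cca meet in 0. 1c->1: ok.
ca: 1a undefined. 1a->0: ok.
All examples now run through 2 states with every (state, symbol) defined. Accept strings end in {1}, Reject strings end in {0}; accept={1}.

states=2 start=0 accept={1} delta: 0a->0 0b->1 0c->1 1a->0 1b->0 1c->1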